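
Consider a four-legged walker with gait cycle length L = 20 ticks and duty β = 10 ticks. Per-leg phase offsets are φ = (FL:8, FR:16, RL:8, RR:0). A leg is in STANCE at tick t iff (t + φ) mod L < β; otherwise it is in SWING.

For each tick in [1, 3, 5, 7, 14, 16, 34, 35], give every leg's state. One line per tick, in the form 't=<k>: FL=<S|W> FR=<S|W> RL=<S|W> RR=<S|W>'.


t=1: FL=S FR=W RL=S RR=S
t=3: FL=W FR=W RL=W RR=S
t=5: FL=W FR=S RL=W RR=S
t=7: FL=W FR=S RL=W RR=S
t=14: FL=S FR=W RL=S RR=W
t=16: FL=S FR=W RL=S RR=W
t=34: FL=S FR=W RL=S RR=W
t=35: FL=S FR=W RL=S RR=W

t=1: phase=(9,17,9,1) vs β=10 → FL=S FR=W RL=S RR=S
t=3: phase=(11,19,11,3) vs β=10 → FL=W FR=W RL=W RR=S
t=5: phase=(13,1,13,5) vs β=10 → FL=W FR=S RL=W RR=S
t=7: phase=(15,3,15,7) vs β=10 → FL=W FR=S RL=W RR=S
t=14: phase=(2,10,2,14) vs β=10 → FL=S FR=W RL=S RR=W
t=16: phase=(4,12,4,16) vs β=10 → FL=S FR=W RL=S RR=W
t=34: phase=(2,10,2,14) vs β=10 → FL=S FR=W RL=S RR=W
t=35: phase=(3,11,3,15) vs β=10 → FL=S FR=W RL=S RR=W


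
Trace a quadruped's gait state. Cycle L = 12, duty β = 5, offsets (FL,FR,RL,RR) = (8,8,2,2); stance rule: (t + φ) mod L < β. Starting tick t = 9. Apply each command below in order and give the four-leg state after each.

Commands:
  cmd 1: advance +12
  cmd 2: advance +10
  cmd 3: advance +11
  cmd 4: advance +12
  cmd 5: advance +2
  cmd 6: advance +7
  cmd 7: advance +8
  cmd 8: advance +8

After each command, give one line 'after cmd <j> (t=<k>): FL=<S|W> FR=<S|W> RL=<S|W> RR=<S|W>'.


start t=9: FL=W FR=W RL=W RR=W
cmd 1: advance +12 → t=21, phase=(5,5,11,11) → FL=W FR=W RL=W RR=W
cmd 2: advance +10 → t=31, phase=(3,3,9,9) → FL=S FR=S RL=W RR=W
cmd 3: advance +11 → t=42, phase=(2,2,8,8) → FL=S FR=S RL=W RR=W
cmd 4: advance +12 → t=54, phase=(2,2,8,8) → FL=S FR=S RL=W RR=W
cmd 5: advance +2 → t=56, phase=(4,4,10,10) → FL=S FR=S RL=W RR=W
cmd 6: advance +7 → t=63, phase=(11,11,5,5) → FL=W FR=W RL=W RR=W
cmd 7: advance +8 → t=71, phase=(7,7,1,1) → FL=W FR=W RL=S RR=S
cmd 8: advance +8 → t=79, phase=(3,3,9,9) → FL=S FR=S RL=W RR=W

after cmd 1 (t=21): FL=W FR=W RL=W RR=W
after cmd 2 (t=31): FL=S FR=S RL=W RR=W
after cmd 3 (t=42): FL=S FR=S RL=W RR=W
after cmd 4 (t=54): FL=S FR=S RL=W RR=W
after cmd 5 (t=56): FL=S FR=S RL=W RR=W
after cmd 6 (t=63): FL=W FR=W RL=W RR=W
after cmd 7 (t=71): FL=W FR=W RL=S RR=S
after cmd 8 (t=79): FL=S FR=S RL=W RR=W


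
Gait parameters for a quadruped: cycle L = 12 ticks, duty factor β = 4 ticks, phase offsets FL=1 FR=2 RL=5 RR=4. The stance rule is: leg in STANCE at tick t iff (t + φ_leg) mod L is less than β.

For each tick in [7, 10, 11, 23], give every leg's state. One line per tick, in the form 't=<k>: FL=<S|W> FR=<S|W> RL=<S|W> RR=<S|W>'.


t=7: phase=(8,9,0,11) vs β=4 → FL=W FR=W RL=S RR=W
t=10: phase=(11,0,3,2) vs β=4 → FL=W FR=S RL=S RR=S
t=11: phase=(0,1,4,3) vs β=4 → FL=S FR=S RL=W RR=S
t=23: phase=(0,1,4,3) vs β=4 → FL=S FR=S RL=W RR=S

t=7: FL=W FR=W RL=S RR=W
t=10: FL=W FR=S RL=S RR=S
t=11: FL=S FR=S RL=W RR=S
t=23: FL=S FR=S RL=W RR=S


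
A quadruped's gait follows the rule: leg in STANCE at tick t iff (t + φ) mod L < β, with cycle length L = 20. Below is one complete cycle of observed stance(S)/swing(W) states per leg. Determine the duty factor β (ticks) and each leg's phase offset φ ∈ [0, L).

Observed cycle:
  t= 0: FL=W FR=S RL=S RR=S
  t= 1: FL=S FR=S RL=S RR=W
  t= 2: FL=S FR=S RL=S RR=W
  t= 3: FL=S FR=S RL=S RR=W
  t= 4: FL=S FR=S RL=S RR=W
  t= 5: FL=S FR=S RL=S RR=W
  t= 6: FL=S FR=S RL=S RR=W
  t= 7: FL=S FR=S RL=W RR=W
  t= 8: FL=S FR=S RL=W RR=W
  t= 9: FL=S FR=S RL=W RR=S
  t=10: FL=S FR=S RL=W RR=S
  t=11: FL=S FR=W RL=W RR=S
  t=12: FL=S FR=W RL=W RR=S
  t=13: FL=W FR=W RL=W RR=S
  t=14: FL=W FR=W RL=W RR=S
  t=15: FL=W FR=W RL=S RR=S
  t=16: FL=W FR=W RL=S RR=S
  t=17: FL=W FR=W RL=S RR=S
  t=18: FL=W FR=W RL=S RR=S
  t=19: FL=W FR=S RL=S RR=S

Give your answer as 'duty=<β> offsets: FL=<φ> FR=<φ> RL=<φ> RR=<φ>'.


duty β = stance ticks per leg = 12
FL: stance ticks = 12; W→S at t=1 → φ=19
FR: stance ticks = 12; W→S at t=19 → φ=1
RL: stance ticks = 12; W→S at t=15 → φ=5
RR: stance ticks = 12; W→S at t=9 → φ=11

duty=12 offsets: FL=19 FR=1 RL=5 RR=11


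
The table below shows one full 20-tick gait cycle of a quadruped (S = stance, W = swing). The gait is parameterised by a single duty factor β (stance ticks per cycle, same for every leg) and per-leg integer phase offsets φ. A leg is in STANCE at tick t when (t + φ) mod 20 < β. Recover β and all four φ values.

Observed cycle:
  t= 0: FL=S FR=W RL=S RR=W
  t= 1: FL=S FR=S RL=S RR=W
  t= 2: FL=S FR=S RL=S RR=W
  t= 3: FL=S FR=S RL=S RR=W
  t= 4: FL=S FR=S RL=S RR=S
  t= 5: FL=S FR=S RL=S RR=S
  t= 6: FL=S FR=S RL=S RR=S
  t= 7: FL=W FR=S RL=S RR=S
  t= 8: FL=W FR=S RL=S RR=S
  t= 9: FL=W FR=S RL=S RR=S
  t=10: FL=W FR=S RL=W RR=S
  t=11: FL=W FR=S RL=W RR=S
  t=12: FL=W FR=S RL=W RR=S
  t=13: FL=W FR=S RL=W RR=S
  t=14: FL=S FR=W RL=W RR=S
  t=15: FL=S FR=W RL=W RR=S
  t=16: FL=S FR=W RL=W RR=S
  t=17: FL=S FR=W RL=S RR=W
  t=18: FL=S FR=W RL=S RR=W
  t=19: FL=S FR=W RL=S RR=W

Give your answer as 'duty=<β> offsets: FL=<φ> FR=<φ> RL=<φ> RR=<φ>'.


duty β = stance ticks per leg = 13
FL: stance ticks = 13; W→S at t=14 → φ=6
FR: stance ticks = 13; W→S at t=1 → φ=19
RL: stance ticks = 13; W→S at t=17 → φ=3
RR: stance ticks = 13; W→S at t=4 → φ=16

duty=13 offsets: FL=6 FR=19 RL=3 RR=16


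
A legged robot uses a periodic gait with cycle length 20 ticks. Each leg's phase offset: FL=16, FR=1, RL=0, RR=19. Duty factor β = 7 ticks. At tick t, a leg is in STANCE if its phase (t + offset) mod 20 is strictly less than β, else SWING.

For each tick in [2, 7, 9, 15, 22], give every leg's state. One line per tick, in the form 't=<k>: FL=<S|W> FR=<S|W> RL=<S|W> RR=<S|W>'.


t=2: FL=W FR=S RL=S RR=S
t=7: FL=S FR=W RL=W RR=S
t=9: FL=S FR=W RL=W RR=W
t=15: FL=W FR=W RL=W RR=W
t=22: FL=W FR=S RL=S RR=S

t=2: phase=(18,3,2,1) vs β=7 → FL=W FR=S RL=S RR=S
t=7: phase=(3,8,7,6) vs β=7 → FL=S FR=W RL=W RR=S
t=9: phase=(5,10,9,8) vs β=7 → FL=S FR=W RL=W RR=W
t=15: phase=(11,16,15,14) vs β=7 → FL=W FR=W RL=W RR=W
t=22: phase=(18,3,2,1) vs β=7 → FL=W FR=S RL=S RR=S


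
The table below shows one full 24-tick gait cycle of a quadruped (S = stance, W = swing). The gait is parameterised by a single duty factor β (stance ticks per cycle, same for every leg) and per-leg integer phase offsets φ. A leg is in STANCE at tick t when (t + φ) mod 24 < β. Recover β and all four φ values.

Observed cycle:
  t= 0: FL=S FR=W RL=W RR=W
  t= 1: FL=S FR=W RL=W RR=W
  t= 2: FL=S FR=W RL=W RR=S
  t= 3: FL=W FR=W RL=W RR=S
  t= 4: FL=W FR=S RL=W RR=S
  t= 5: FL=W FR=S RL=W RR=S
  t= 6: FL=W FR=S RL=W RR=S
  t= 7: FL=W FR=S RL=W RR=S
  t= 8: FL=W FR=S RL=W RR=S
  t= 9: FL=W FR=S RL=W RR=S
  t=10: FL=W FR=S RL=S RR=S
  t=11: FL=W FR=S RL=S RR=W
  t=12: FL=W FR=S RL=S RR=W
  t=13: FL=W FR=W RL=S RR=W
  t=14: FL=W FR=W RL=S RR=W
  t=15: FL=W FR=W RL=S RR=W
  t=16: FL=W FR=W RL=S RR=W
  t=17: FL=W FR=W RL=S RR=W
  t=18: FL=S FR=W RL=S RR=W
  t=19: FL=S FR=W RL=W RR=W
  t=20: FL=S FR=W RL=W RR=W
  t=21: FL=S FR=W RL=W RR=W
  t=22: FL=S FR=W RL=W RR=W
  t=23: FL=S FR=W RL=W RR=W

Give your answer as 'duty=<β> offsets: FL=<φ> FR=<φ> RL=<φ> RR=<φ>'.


duty β = stance ticks per leg = 9
FL: stance ticks = 9; W→S at t=18 → φ=6
FR: stance ticks = 9; W→S at t=4 → φ=20
RL: stance ticks = 9; W→S at t=10 → φ=14
RR: stance ticks = 9; W→S at t=2 → φ=22

duty=9 offsets: FL=6 FR=20 RL=14 RR=22


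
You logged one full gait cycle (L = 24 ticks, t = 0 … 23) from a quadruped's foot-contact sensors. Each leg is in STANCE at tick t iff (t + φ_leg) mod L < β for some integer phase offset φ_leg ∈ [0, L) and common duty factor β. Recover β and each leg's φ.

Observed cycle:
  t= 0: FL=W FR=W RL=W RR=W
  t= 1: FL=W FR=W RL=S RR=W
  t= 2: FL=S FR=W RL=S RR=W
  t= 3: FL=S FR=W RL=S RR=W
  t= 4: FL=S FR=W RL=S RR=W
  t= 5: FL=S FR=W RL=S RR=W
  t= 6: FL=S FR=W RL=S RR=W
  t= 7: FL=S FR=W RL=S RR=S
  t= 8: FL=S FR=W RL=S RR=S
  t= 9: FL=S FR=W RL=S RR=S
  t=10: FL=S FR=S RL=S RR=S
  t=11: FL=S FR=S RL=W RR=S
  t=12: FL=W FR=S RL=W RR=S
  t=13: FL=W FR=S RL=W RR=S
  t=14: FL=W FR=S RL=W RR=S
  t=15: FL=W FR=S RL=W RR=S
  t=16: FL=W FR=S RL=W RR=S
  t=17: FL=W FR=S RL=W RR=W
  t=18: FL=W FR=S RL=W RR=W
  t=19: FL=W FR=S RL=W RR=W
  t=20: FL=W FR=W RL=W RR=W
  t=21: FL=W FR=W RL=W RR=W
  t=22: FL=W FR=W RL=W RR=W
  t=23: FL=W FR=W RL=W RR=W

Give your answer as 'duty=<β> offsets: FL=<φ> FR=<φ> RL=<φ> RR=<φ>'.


duty β = stance ticks per leg = 10
FL: stance ticks = 10; W→S at t=2 → φ=22
FR: stance ticks = 10; W→S at t=10 → φ=14
RL: stance ticks = 10; W→S at t=1 → φ=23
RR: stance ticks = 10; W→S at t=7 → φ=17

duty=10 offsets: FL=22 FR=14 RL=23 RR=17


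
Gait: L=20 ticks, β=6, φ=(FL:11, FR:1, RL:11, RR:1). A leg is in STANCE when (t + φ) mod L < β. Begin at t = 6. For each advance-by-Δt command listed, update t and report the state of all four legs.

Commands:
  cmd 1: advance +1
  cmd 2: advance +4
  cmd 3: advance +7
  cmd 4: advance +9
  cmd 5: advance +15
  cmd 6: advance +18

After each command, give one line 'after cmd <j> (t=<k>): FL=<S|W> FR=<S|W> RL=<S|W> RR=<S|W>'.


after cmd 1 (t=7): FL=W FR=W RL=W RR=W
after cmd 2 (t=11): FL=S FR=W RL=S RR=W
after cmd 3 (t=18): FL=W FR=W RL=W RR=W
after cmd 4 (t=27): FL=W FR=W RL=W RR=W
after cmd 5 (t=42): FL=W FR=S RL=W RR=S
after cmd 6 (t=60): FL=W FR=S RL=W RR=S

start t=6: FL=W FR=W RL=W RR=W
cmd 1: advance +1 → t=7, phase=(18,8,18,8) → FL=W FR=W RL=W RR=W
cmd 2: advance +4 → t=11, phase=(2,12,2,12) → FL=S FR=W RL=S RR=W
cmd 3: advance +7 → t=18, phase=(9,19,9,19) → FL=W FR=W RL=W RR=W
cmd 4: advance +9 → t=27, phase=(18,8,18,8) → FL=W FR=W RL=W RR=W
cmd 5: advance +15 → t=42, phase=(13,3,13,3) → FL=W FR=S RL=W RR=S
cmd 6: advance +18 → t=60, phase=(11,1,11,1) → FL=W FR=S RL=W RR=S


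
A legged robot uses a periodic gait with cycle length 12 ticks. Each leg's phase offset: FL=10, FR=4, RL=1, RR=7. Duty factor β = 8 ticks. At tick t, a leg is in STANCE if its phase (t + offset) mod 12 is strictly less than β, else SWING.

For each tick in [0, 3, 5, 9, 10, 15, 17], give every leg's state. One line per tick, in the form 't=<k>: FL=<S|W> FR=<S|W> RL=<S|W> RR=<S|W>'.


t=0: FL=W FR=S RL=S RR=S
t=3: FL=S FR=S RL=S RR=W
t=5: FL=S FR=W RL=S RR=S
t=9: FL=S FR=S RL=W RR=S
t=10: FL=W FR=S RL=W RR=S
t=15: FL=S FR=S RL=S RR=W
t=17: FL=S FR=W RL=S RR=S

t=0: phase=(10,4,1,7) vs β=8 → FL=W FR=S RL=S RR=S
t=3: phase=(1,7,4,10) vs β=8 → FL=S FR=S RL=S RR=W
t=5: phase=(3,9,6,0) vs β=8 → FL=S FR=W RL=S RR=S
t=9: phase=(7,1,10,4) vs β=8 → FL=S FR=S RL=W RR=S
t=10: phase=(8,2,11,5) vs β=8 → FL=W FR=S RL=W RR=S
t=15: phase=(1,7,4,10) vs β=8 → FL=S FR=S RL=S RR=W
t=17: phase=(3,9,6,0) vs β=8 → FL=S FR=W RL=S RR=S


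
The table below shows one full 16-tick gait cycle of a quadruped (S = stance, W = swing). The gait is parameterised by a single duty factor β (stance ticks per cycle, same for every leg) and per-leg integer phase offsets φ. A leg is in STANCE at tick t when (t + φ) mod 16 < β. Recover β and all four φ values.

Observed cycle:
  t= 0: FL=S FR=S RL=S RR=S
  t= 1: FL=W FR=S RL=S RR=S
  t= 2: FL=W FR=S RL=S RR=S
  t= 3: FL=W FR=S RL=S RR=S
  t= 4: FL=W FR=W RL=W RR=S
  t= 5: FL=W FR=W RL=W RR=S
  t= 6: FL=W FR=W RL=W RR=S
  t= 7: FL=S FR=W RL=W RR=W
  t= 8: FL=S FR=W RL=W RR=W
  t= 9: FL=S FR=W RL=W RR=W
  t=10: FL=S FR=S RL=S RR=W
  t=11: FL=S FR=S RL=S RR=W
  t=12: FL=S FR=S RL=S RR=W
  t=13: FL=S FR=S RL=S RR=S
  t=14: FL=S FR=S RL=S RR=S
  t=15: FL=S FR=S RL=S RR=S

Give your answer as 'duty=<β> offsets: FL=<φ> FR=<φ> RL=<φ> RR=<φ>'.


duty β = stance ticks per leg = 10
FL: stance ticks = 10; W→S at t=7 → φ=9
FR: stance ticks = 10; W→S at t=10 → φ=6
RL: stance ticks = 10; W→S at t=10 → φ=6
RR: stance ticks = 10; W→S at t=13 → φ=3

duty=10 offsets: FL=9 FR=6 RL=6 RR=3


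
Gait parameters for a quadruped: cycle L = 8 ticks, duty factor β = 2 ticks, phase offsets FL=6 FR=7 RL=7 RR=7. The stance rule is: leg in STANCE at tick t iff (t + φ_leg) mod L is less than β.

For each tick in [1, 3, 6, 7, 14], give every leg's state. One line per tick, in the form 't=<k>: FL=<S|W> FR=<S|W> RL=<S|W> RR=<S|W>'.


t=1: phase=(7,0,0,0) vs β=2 → FL=W FR=S RL=S RR=S
t=3: phase=(1,2,2,2) vs β=2 → FL=S FR=W RL=W RR=W
t=6: phase=(4,5,5,5) vs β=2 → FL=W FR=W RL=W RR=W
t=7: phase=(5,6,6,6) vs β=2 → FL=W FR=W RL=W RR=W
t=14: phase=(4,5,5,5) vs β=2 → FL=W FR=W RL=W RR=W

t=1: FL=W FR=S RL=S RR=S
t=3: FL=S FR=W RL=W RR=W
t=6: FL=W FR=W RL=W RR=W
t=7: FL=W FR=W RL=W RR=W
t=14: FL=W FR=W RL=W RR=W


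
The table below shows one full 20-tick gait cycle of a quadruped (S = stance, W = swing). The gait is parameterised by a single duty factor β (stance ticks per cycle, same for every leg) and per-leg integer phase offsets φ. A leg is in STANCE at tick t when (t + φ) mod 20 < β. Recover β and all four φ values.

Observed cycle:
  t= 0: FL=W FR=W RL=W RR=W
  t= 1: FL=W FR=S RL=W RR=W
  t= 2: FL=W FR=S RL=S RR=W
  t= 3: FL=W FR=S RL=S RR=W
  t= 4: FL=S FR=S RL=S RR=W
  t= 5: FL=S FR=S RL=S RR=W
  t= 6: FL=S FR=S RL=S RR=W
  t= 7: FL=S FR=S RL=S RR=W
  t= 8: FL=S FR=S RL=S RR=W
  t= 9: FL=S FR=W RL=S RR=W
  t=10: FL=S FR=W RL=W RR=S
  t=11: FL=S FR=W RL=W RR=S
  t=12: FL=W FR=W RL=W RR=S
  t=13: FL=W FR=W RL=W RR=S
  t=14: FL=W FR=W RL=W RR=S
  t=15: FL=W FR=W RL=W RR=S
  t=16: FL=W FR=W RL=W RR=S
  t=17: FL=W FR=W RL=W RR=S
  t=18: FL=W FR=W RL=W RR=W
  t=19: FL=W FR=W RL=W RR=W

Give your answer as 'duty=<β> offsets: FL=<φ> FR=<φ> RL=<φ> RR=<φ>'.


duty=8 offsets: FL=16 FR=19 RL=18 RR=10

duty β = stance ticks per leg = 8
FL: stance ticks = 8; W→S at t=4 → φ=16
FR: stance ticks = 8; W→S at t=1 → φ=19
RL: stance ticks = 8; W→S at t=2 → φ=18
RR: stance ticks = 8; W→S at t=10 → φ=10


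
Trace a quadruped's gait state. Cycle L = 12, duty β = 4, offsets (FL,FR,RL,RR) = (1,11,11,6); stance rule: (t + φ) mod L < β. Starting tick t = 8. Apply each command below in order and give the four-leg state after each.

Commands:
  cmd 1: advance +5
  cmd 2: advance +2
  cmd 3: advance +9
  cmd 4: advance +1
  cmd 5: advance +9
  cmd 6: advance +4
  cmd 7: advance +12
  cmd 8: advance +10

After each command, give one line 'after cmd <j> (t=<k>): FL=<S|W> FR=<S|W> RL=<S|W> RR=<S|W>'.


after cmd 1 (t=13): FL=S FR=S RL=S RR=W
after cmd 2 (t=15): FL=W FR=S RL=S RR=W
after cmd 3 (t=24): FL=S FR=W RL=W RR=W
after cmd 4 (t=25): FL=S FR=S RL=S RR=W
after cmd 5 (t=34): FL=W FR=W RL=W RR=W
after cmd 6 (t=38): FL=S FR=S RL=S RR=W
after cmd 7 (t=50): FL=S FR=S RL=S RR=W
after cmd 8 (t=60): FL=S FR=W RL=W RR=W

start t=8: FL=W FR=W RL=W RR=S
cmd 1: advance +5 → t=13, phase=(2,0,0,7) → FL=S FR=S RL=S RR=W
cmd 2: advance +2 → t=15, phase=(4,2,2,9) → FL=W FR=S RL=S RR=W
cmd 3: advance +9 → t=24, phase=(1,11,11,6) → FL=S FR=W RL=W RR=W
cmd 4: advance +1 → t=25, phase=(2,0,0,7) → FL=S FR=S RL=S RR=W
cmd 5: advance +9 → t=34, phase=(11,9,9,4) → FL=W FR=W RL=W RR=W
cmd 6: advance +4 → t=38, phase=(3,1,1,8) → FL=S FR=S RL=S RR=W
cmd 7: advance +12 → t=50, phase=(3,1,1,8) → FL=S FR=S RL=S RR=W
cmd 8: advance +10 → t=60, phase=(1,11,11,6) → FL=S FR=W RL=W RR=W


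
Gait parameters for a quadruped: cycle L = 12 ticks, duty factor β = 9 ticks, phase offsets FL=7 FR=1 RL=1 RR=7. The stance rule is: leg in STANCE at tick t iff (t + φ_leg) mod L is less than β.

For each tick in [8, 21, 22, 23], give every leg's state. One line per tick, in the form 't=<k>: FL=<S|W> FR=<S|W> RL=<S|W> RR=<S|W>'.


t=8: phase=(3,9,9,3) vs β=9 → FL=S FR=W RL=W RR=S
t=21: phase=(4,10,10,4) vs β=9 → FL=S FR=W RL=W RR=S
t=22: phase=(5,11,11,5) vs β=9 → FL=S FR=W RL=W RR=S
t=23: phase=(6,0,0,6) vs β=9 → FL=S FR=S RL=S RR=S

t=8: FL=S FR=W RL=W RR=S
t=21: FL=S FR=W RL=W RR=S
t=22: FL=S FR=W RL=W RR=S
t=23: FL=S FR=S RL=S RR=S


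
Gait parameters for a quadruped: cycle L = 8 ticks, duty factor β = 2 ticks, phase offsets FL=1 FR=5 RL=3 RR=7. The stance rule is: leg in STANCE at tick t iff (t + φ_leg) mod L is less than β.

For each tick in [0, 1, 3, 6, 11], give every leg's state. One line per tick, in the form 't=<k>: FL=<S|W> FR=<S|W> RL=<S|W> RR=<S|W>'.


t=0: phase=(1,5,3,7) vs β=2 → FL=S FR=W RL=W RR=W
t=1: phase=(2,6,4,0) vs β=2 → FL=W FR=W RL=W RR=S
t=3: phase=(4,0,6,2) vs β=2 → FL=W FR=S RL=W RR=W
t=6: phase=(7,3,1,5) vs β=2 → FL=W FR=W RL=S RR=W
t=11: phase=(4,0,6,2) vs β=2 → FL=W FR=S RL=W RR=W

t=0: FL=S FR=W RL=W RR=W
t=1: FL=W FR=W RL=W RR=S
t=3: FL=W FR=S RL=W RR=W
t=6: FL=W FR=W RL=S RR=W
t=11: FL=W FR=S RL=W RR=W


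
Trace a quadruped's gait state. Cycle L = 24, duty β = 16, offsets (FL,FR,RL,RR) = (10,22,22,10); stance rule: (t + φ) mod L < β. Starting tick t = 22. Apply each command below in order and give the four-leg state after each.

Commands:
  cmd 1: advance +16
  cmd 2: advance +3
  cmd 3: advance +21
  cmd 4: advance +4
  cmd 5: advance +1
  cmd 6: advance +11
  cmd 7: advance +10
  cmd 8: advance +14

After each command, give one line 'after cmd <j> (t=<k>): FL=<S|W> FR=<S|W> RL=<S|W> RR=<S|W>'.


start t=22: FL=S FR=W RL=W RR=S
cmd 1: advance +16 → t=38, phase=(0,12,12,0) → FL=S FR=S RL=S RR=S
cmd 2: advance +3 → t=41, phase=(3,15,15,3) → FL=S FR=S RL=S RR=S
cmd 3: advance +21 → t=62, phase=(0,12,12,0) → FL=S FR=S RL=S RR=S
cmd 4: advance +4 → t=66, phase=(4,16,16,4) → FL=S FR=W RL=W RR=S
cmd 5: advance +1 → t=67, phase=(5,17,17,5) → FL=S FR=W RL=W RR=S
cmd 6: advance +11 → t=78, phase=(16,4,4,16) → FL=W FR=S RL=S RR=W
cmd 7: advance +10 → t=88, phase=(2,14,14,2) → FL=S FR=S RL=S RR=S
cmd 8: advance +14 → t=102, phase=(16,4,4,16) → FL=W FR=S RL=S RR=W

after cmd 1 (t=38): FL=S FR=S RL=S RR=S
after cmd 2 (t=41): FL=S FR=S RL=S RR=S
after cmd 3 (t=62): FL=S FR=S RL=S RR=S
after cmd 4 (t=66): FL=S FR=W RL=W RR=S
after cmd 5 (t=67): FL=S FR=W RL=W RR=S
after cmd 6 (t=78): FL=W FR=S RL=S RR=W
after cmd 7 (t=88): FL=S FR=S RL=S RR=S
after cmd 8 (t=102): FL=W FR=S RL=S RR=W


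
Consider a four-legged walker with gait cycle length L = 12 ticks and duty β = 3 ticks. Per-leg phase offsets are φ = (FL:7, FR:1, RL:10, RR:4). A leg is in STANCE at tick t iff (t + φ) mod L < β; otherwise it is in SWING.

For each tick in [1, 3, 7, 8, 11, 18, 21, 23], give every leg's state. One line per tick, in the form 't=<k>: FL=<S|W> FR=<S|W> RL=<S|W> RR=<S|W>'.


t=1: phase=(8,2,11,5) vs β=3 → FL=W FR=S RL=W RR=W
t=3: phase=(10,4,1,7) vs β=3 → FL=W FR=W RL=S RR=W
t=7: phase=(2,8,5,11) vs β=3 → FL=S FR=W RL=W RR=W
t=8: phase=(3,9,6,0) vs β=3 → FL=W FR=W RL=W RR=S
t=11: phase=(6,0,9,3) vs β=3 → FL=W FR=S RL=W RR=W
t=18: phase=(1,7,4,10) vs β=3 → FL=S FR=W RL=W RR=W
t=21: phase=(4,10,7,1) vs β=3 → FL=W FR=W RL=W RR=S
t=23: phase=(6,0,9,3) vs β=3 → FL=W FR=S RL=W RR=W

t=1: FL=W FR=S RL=W RR=W
t=3: FL=W FR=W RL=S RR=W
t=7: FL=S FR=W RL=W RR=W
t=8: FL=W FR=W RL=W RR=S
t=11: FL=W FR=S RL=W RR=W
t=18: FL=S FR=W RL=W RR=W
t=21: FL=W FR=W RL=W RR=S
t=23: FL=W FR=S RL=W RR=W


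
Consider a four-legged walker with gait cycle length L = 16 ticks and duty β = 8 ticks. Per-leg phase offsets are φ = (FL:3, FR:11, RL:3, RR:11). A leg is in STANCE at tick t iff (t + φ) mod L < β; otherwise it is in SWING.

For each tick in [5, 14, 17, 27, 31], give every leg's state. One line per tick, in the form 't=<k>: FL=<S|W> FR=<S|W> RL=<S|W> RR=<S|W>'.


t=5: phase=(8,0,8,0) vs β=8 → FL=W FR=S RL=W RR=S
t=14: phase=(1,9,1,9) vs β=8 → FL=S FR=W RL=S RR=W
t=17: phase=(4,12,4,12) vs β=8 → FL=S FR=W RL=S RR=W
t=27: phase=(14,6,14,6) vs β=8 → FL=W FR=S RL=W RR=S
t=31: phase=(2,10,2,10) vs β=8 → FL=S FR=W RL=S RR=W

t=5: FL=W FR=S RL=W RR=S
t=14: FL=S FR=W RL=S RR=W
t=17: FL=S FR=W RL=S RR=W
t=27: FL=W FR=S RL=W RR=S
t=31: FL=S FR=W RL=S RR=W


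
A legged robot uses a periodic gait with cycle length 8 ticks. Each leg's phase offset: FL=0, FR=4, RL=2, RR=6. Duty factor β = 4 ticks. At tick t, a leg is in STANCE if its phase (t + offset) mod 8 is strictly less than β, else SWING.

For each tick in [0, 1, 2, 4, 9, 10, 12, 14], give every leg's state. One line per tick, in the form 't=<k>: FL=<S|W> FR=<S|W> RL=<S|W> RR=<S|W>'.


t=0: FL=S FR=W RL=S RR=W
t=1: FL=S FR=W RL=S RR=W
t=2: FL=S FR=W RL=W RR=S
t=4: FL=W FR=S RL=W RR=S
t=9: FL=S FR=W RL=S RR=W
t=10: FL=S FR=W RL=W RR=S
t=12: FL=W FR=S RL=W RR=S
t=14: FL=W FR=S RL=S RR=W

t=0: phase=(0,4,2,6) vs β=4 → FL=S FR=W RL=S RR=W
t=1: phase=(1,5,3,7) vs β=4 → FL=S FR=W RL=S RR=W
t=2: phase=(2,6,4,0) vs β=4 → FL=S FR=W RL=W RR=S
t=4: phase=(4,0,6,2) vs β=4 → FL=W FR=S RL=W RR=S
t=9: phase=(1,5,3,7) vs β=4 → FL=S FR=W RL=S RR=W
t=10: phase=(2,6,4,0) vs β=4 → FL=S FR=W RL=W RR=S
t=12: phase=(4,0,6,2) vs β=4 → FL=W FR=S RL=W RR=S
t=14: phase=(6,2,0,4) vs β=4 → FL=W FR=S RL=S RR=W


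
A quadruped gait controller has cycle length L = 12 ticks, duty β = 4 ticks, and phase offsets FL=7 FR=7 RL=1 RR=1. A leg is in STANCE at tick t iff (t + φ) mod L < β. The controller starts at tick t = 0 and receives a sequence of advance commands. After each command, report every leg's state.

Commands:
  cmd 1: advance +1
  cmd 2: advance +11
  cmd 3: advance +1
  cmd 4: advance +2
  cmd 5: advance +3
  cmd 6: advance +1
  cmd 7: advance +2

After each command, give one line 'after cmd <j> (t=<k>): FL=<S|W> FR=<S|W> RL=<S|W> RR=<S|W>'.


after cmd 1 (t=1): FL=W FR=W RL=S RR=S
after cmd 2 (t=12): FL=W FR=W RL=S RR=S
after cmd 3 (t=13): FL=W FR=W RL=S RR=S
after cmd 4 (t=15): FL=W FR=W RL=W RR=W
after cmd 5 (t=18): FL=S FR=S RL=W RR=W
after cmd 6 (t=19): FL=S FR=S RL=W RR=W
after cmd 7 (t=21): FL=W FR=W RL=W RR=W

start t=0: FL=W FR=W RL=S RR=S
cmd 1: advance +1 → t=1, phase=(8,8,2,2) → FL=W FR=W RL=S RR=S
cmd 2: advance +11 → t=12, phase=(7,7,1,1) → FL=W FR=W RL=S RR=S
cmd 3: advance +1 → t=13, phase=(8,8,2,2) → FL=W FR=W RL=S RR=S
cmd 4: advance +2 → t=15, phase=(10,10,4,4) → FL=W FR=W RL=W RR=W
cmd 5: advance +3 → t=18, phase=(1,1,7,7) → FL=S FR=S RL=W RR=W
cmd 6: advance +1 → t=19, phase=(2,2,8,8) → FL=S FR=S RL=W RR=W
cmd 7: advance +2 → t=21, phase=(4,4,10,10) → FL=W FR=W RL=W RR=W


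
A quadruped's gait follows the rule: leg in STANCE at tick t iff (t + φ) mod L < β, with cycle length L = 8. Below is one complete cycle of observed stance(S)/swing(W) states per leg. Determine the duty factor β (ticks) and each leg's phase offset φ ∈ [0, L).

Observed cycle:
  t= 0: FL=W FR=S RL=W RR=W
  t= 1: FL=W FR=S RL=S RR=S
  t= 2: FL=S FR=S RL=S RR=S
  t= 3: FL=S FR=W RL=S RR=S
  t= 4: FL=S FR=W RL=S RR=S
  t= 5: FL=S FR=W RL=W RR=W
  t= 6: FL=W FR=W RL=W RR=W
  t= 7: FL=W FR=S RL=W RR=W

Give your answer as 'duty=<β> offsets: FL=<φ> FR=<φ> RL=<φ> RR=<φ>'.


duty=4 offsets: FL=6 FR=1 RL=7 RR=7

duty β = stance ticks per leg = 4
FL: stance ticks = 4; W→S at t=2 → φ=6
FR: stance ticks = 4; W→S at t=7 → φ=1
RL: stance ticks = 4; W→S at t=1 → φ=7
RR: stance ticks = 4; W→S at t=1 → φ=7


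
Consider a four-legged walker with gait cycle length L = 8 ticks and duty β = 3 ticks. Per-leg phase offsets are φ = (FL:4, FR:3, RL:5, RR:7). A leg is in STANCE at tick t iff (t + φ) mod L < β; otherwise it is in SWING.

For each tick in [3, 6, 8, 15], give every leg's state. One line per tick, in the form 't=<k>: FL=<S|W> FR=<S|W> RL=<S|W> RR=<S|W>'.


t=3: FL=W FR=W RL=S RR=S
t=6: FL=S FR=S RL=W RR=W
t=8: FL=W FR=W RL=W RR=W
t=15: FL=W FR=S RL=W RR=W

t=3: phase=(7,6,0,2) vs β=3 → FL=W FR=W RL=S RR=S
t=6: phase=(2,1,3,5) vs β=3 → FL=S FR=S RL=W RR=W
t=8: phase=(4,3,5,7) vs β=3 → FL=W FR=W RL=W RR=W
t=15: phase=(3,2,4,6) vs β=3 → FL=W FR=S RL=W RR=W


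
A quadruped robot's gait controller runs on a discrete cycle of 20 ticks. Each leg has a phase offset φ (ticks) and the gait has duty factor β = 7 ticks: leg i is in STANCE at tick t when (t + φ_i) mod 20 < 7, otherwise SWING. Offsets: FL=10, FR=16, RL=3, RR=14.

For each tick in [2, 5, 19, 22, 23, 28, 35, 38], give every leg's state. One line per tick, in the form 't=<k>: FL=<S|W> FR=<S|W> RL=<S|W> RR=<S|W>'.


t=2: phase=(12,18,5,16) vs β=7 → FL=W FR=W RL=S RR=W
t=5: phase=(15,1,8,19) vs β=7 → FL=W FR=S RL=W RR=W
t=19: phase=(9,15,2,13) vs β=7 → FL=W FR=W RL=S RR=W
t=22: phase=(12,18,5,16) vs β=7 → FL=W FR=W RL=S RR=W
t=23: phase=(13,19,6,17) vs β=7 → FL=W FR=W RL=S RR=W
t=28: phase=(18,4,11,2) vs β=7 → FL=W FR=S RL=W RR=S
t=35: phase=(5,11,18,9) vs β=7 → FL=S FR=W RL=W RR=W
t=38: phase=(8,14,1,12) vs β=7 → FL=W FR=W RL=S RR=W

t=2: FL=W FR=W RL=S RR=W
t=5: FL=W FR=S RL=W RR=W
t=19: FL=W FR=W RL=S RR=W
t=22: FL=W FR=W RL=S RR=W
t=23: FL=W FR=W RL=S RR=W
t=28: FL=W FR=S RL=W RR=S
t=35: FL=S FR=W RL=W RR=W
t=38: FL=W FR=W RL=S RR=W


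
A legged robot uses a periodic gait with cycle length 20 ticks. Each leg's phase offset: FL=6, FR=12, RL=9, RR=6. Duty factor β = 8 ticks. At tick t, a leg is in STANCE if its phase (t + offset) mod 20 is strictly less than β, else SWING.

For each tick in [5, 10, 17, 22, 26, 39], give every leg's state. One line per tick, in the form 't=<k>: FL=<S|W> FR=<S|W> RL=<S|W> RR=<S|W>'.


t=5: phase=(11,17,14,11) vs β=8 → FL=W FR=W RL=W RR=W
t=10: phase=(16,2,19,16) vs β=8 → FL=W FR=S RL=W RR=W
t=17: phase=(3,9,6,3) vs β=8 → FL=S FR=W RL=S RR=S
t=22: phase=(8,14,11,8) vs β=8 → FL=W FR=W RL=W RR=W
t=26: phase=(12,18,15,12) vs β=8 → FL=W FR=W RL=W RR=W
t=39: phase=(5,11,8,5) vs β=8 → FL=S FR=W RL=W RR=S

t=5: FL=W FR=W RL=W RR=W
t=10: FL=W FR=S RL=W RR=W
t=17: FL=S FR=W RL=S RR=S
t=22: FL=W FR=W RL=W RR=W
t=26: FL=W FR=W RL=W RR=W
t=39: FL=S FR=W RL=W RR=S


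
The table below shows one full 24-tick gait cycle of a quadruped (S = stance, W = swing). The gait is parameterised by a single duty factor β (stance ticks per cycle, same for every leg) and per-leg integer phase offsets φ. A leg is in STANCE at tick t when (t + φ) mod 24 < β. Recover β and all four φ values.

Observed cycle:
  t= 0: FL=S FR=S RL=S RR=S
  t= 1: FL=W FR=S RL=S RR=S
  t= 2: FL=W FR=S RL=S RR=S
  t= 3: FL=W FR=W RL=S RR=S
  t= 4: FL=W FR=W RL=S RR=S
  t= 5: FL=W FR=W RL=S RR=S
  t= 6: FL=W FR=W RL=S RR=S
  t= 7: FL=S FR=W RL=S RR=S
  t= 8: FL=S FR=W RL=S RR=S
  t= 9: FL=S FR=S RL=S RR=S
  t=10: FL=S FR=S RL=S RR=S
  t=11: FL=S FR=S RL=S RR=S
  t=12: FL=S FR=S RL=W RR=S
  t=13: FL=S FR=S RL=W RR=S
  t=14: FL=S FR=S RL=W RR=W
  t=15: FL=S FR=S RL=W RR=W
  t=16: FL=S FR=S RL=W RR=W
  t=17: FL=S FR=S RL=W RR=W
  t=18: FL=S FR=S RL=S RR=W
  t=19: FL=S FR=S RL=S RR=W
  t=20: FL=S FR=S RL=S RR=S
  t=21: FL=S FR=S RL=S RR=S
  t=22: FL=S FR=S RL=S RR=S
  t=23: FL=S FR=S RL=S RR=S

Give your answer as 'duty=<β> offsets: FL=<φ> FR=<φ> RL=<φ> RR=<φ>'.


duty β = stance ticks per leg = 18
FL: stance ticks = 18; W→S at t=7 → φ=17
FR: stance ticks = 18; W→S at t=9 → φ=15
RL: stance ticks = 18; W→S at t=18 → φ=6
RR: stance ticks = 18; W→S at t=20 → φ=4

duty=18 offsets: FL=17 FR=15 RL=6 RR=4


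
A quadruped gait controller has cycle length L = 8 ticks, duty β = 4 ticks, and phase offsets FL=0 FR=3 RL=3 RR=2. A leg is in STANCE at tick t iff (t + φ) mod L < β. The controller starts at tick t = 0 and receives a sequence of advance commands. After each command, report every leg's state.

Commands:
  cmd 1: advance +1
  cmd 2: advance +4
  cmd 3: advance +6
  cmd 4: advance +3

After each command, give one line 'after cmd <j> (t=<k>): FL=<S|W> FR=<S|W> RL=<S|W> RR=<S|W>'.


after cmd 1 (t=1): FL=S FR=W RL=W RR=S
after cmd 2 (t=5): FL=W FR=S RL=S RR=W
after cmd 3 (t=11): FL=S FR=W RL=W RR=W
after cmd 4 (t=14): FL=W FR=S RL=S RR=S

start t=0: FL=S FR=S RL=S RR=S
cmd 1: advance +1 → t=1, phase=(1,4,4,3) → FL=S FR=W RL=W RR=S
cmd 2: advance +4 → t=5, phase=(5,0,0,7) → FL=W FR=S RL=S RR=W
cmd 3: advance +6 → t=11, phase=(3,6,6,5) → FL=S FR=W RL=W RR=W
cmd 4: advance +3 → t=14, phase=(6,1,1,0) → FL=W FR=S RL=S RR=S


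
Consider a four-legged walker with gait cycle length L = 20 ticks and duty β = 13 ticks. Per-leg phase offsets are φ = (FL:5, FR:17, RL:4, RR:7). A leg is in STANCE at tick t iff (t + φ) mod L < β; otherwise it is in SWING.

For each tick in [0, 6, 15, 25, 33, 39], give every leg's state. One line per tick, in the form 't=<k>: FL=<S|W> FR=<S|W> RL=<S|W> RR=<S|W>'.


t=0: FL=S FR=W RL=S RR=S
t=6: FL=S FR=S RL=S RR=W
t=15: FL=S FR=S RL=W RR=S
t=25: FL=S FR=S RL=S RR=S
t=33: FL=W FR=S RL=W RR=S
t=39: FL=S FR=W RL=S RR=S

t=0: phase=(5,17,4,7) vs β=13 → FL=S FR=W RL=S RR=S
t=6: phase=(11,3,10,13) vs β=13 → FL=S FR=S RL=S RR=W
t=15: phase=(0,12,19,2) vs β=13 → FL=S FR=S RL=W RR=S
t=25: phase=(10,2,9,12) vs β=13 → FL=S FR=S RL=S RR=S
t=33: phase=(18,10,17,0) vs β=13 → FL=W FR=S RL=W RR=S
t=39: phase=(4,16,3,6) vs β=13 → FL=S FR=W RL=S RR=S


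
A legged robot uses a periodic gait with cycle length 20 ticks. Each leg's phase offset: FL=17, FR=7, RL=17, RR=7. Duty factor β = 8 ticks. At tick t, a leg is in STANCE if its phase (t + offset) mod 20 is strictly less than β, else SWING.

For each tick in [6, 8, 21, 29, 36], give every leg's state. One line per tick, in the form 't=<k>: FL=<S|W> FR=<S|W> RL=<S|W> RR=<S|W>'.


t=6: phase=(3,13,3,13) vs β=8 → FL=S FR=W RL=S RR=W
t=8: phase=(5,15,5,15) vs β=8 → FL=S FR=W RL=S RR=W
t=21: phase=(18,8,18,8) vs β=8 → FL=W FR=W RL=W RR=W
t=29: phase=(6,16,6,16) vs β=8 → FL=S FR=W RL=S RR=W
t=36: phase=(13,3,13,3) vs β=8 → FL=W FR=S RL=W RR=S

t=6: FL=S FR=W RL=S RR=W
t=8: FL=S FR=W RL=S RR=W
t=21: FL=W FR=W RL=W RR=W
t=29: FL=S FR=W RL=S RR=W
t=36: FL=W FR=S RL=W RR=S


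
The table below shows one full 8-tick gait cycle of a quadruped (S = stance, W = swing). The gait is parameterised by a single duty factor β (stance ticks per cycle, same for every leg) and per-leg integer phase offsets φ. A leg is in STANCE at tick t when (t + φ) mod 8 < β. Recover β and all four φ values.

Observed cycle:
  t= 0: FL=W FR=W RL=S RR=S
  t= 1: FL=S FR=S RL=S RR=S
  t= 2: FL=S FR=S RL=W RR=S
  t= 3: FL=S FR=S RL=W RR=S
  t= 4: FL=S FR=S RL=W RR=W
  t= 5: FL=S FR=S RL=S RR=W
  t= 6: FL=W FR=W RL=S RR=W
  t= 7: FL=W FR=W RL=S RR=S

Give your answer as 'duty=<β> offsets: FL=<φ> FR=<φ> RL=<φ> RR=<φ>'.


duty=5 offsets: FL=7 FR=7 RL=3 RR=1

duty β = stance ticks per leg = 5
FL: stance ticks = 5; W→S at t=1 → φ=7
FR: stance ticks = 5; W→S at t=1 → φ=7
RL: stance ticks = 5; W→S at t=5 → φ=3
RR: stance ticks = 5; W→S at t=7 → φ=1


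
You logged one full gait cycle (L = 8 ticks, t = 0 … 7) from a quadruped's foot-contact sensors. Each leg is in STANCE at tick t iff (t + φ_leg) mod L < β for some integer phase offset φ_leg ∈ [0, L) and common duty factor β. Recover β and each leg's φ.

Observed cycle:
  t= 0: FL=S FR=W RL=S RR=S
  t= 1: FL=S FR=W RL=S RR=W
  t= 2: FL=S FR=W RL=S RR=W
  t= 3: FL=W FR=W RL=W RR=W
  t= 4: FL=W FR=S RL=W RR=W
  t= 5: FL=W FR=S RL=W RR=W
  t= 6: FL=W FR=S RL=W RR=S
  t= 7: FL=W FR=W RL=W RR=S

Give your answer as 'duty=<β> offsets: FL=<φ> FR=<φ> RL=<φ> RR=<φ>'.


duty β = stance ticks per leg = 3
FL: stance ticks = 3; W→S at t=0 → φ=0
FR: stance ticks = 3; W→S at t=4 → φ=4
RL: stance ticks = 3; W→S at t=0 → φ=0
RR: stance ticks = 3; W→S at t=6 → φ=2

duty=3 offsets: FL=0 FR=4 RL=0 RR=2


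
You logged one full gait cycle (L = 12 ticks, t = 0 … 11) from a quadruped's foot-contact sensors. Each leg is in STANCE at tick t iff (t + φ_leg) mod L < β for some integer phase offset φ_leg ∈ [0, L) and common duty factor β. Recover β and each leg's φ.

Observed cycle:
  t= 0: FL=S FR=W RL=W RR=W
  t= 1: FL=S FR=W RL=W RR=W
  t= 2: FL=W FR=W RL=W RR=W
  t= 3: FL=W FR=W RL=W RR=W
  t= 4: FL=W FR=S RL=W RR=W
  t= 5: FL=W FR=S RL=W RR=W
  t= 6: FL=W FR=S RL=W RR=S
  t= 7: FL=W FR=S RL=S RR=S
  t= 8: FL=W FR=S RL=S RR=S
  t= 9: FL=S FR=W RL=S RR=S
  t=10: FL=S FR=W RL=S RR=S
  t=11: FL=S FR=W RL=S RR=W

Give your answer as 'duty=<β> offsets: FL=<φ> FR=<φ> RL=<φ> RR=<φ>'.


duty=5 offsets: FL=3 FR=8 RL=5 RR=6

duty β = stance ticks per leg = 5
FL: stance ticks = 5; W→S at t=9 → φ=3
FR: stance ticks = 5; W→S at t=4 → φ=8
RL: stance ticks = 5; W→S at t=7 → φ=5
RR: stance ticks = 5; W→S at t=6 → φ=6


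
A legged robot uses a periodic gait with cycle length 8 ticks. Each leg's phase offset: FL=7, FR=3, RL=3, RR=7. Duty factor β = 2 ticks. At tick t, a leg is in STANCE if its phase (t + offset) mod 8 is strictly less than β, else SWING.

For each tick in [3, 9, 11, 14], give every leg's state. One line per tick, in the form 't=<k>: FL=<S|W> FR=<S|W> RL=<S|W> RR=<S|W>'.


t=3: phase=(2,6,6,2) vs β=2 → FL=W FR=W RL=W RR=W
t=9: phase=(0,4,4,0) vs β=2 → FL=S FR=W RL=W RR=S
t=11: phase=(2,6,6,2) vs β=2 → FL=W FR=W RL=W RR=W
t=14: phase=(5,1,1,5) vs β=2 → FL=W FR=S RL=S RR=W

t=3: FL=W FR=W RL=W RR=W
t=9: FL=S FR=W RL=W RR=S
t=11: FL=W FR=W RL=W RR=W
t=14: FL=W FR=S RL=S RR=W


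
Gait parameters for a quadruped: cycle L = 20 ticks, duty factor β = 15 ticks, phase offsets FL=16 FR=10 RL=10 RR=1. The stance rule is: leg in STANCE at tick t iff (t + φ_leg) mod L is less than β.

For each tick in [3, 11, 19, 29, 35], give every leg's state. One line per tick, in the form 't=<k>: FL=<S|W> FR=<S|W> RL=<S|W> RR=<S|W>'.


t=3: FL=W FR=S RL=S RR=S
t=11: FL=S FR=S RL=S RR=S
t=19: FL=W FR=S RL=S RR=S
t=29: FL=S FR=W RL=W RR=S
t=35: FL=S FR=S RL=S RR=W

t=3: phase=(19,13,13,4) vs β=15 → FL=W FR=S RL=S RR=S
t=11: phase=(7,1,1,12) vs β=15 → FL=S FR=S RL=S RR=S
t=19: phase=(15,9,9,0) vs β=15 → FL=W FR=S RL=S RR=S
t=29: phase=(5,19,19,10) vs β=15 → FL=S FR=W RL=W RR=S
t=35: phase=(11,5,5,16) vs β=15 → FL=S FR=S RL=S RR=W


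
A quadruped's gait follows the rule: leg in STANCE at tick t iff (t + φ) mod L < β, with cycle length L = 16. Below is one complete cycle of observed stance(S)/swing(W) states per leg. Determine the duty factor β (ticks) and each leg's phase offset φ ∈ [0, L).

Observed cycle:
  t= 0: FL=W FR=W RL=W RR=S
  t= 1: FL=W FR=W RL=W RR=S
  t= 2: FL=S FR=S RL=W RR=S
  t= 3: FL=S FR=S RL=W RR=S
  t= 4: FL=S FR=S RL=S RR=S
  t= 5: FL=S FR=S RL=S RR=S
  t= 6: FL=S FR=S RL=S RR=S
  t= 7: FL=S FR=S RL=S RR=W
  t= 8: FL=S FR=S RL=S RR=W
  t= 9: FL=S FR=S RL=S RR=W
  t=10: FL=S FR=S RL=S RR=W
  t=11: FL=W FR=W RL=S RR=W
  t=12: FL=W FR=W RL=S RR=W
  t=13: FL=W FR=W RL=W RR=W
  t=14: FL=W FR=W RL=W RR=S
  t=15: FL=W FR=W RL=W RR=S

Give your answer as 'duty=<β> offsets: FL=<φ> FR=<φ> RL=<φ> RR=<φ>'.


duty=9 offsets: FL=14 FR=14 RL=12 RR=2

duty β = stance ticks per leg = 9
FL: stance ticks = 9; W→S at t=2 → φ=14
FR: stance ticks = 9; W→S at t=2 → φ=14
RL: stance ticks = 9; W→S at t=4 → φ=12
RR: stance ticks = 9; W→S at t=14 → φ=2


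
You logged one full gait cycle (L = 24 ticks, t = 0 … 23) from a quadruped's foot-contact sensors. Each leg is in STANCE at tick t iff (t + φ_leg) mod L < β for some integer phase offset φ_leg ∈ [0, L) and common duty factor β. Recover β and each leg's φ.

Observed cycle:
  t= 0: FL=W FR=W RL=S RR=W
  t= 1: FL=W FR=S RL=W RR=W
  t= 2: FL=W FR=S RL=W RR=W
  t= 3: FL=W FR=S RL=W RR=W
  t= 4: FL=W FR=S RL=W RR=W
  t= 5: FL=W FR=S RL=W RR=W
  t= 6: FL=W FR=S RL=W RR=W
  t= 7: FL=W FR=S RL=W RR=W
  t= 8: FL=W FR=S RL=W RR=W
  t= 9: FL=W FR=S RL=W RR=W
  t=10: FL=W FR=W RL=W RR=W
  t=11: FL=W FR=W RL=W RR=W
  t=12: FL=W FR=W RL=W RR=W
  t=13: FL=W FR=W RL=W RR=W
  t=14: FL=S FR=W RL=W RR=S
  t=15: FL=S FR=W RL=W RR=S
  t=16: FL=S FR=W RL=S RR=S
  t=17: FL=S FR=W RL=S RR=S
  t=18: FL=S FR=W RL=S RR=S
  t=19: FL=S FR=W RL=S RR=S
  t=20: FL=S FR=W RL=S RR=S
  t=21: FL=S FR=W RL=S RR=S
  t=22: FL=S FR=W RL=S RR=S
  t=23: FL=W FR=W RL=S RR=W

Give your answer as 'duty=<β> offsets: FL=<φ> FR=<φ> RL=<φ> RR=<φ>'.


duty β = stance ticks per leg = 9
FL: stance ticks = 9; W→S at t=14 → φ=10
FR: stance ticks = 9; W→S at t=1 → φ=23
RL: stance ticks = 9; W→S at t=16 → φ=8
RR: stance ticks = 9; W→S at t=14 → φ=10

duty=9 offsets: FL=10 FR=23 RL=8 RR=10


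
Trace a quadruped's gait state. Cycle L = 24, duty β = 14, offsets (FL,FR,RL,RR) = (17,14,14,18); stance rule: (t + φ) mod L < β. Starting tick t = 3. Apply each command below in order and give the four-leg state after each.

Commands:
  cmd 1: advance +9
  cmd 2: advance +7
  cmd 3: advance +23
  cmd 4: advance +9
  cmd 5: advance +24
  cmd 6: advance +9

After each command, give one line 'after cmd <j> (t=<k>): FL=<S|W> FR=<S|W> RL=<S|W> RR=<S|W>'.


start t=3: FL=W FR=W RL=W RR=W
cmd 1: advance +9 → t=12, phase=(5,2,2,6) → FL=S FR=S RL=S RR=S
cmd 2: advance +7 → t=19, phase=(12,9,9,13) → FL=S FR=S RL=S RR=S
cmd 3: advance +23 → t=42, phase=(11,8,8,12) → FL=S FR=S RL=S RR=S
cmd 4: advance +9 → t=51, phase=(20,17,17,21) → FL=W FR=W RL=W RR=W
cmd 5: advance +24 → t=75, phase=(20,17,17,21) → FL=W FR=W RL=W RR=W
cmd 6: advance +9 → t=84, phase=(5,2,2,6) → FL=S FR=S RL=S RR=S

after cmd 1 (t=12): FL=S FR=S RL=S RR=S
after cmd 2 (t=19): FL=S FR=S RL=S RR=S
after cmd 3 (t=42): FL=S FR=S RL=S RR=S
after cmd 4 (t=51): FL=W FR=W RL=W RR=W
after cmd 5 (t=75): FL=W FR=W RL=W RR=W
after cmd 6 (t=84): FL=S FR=S RL=S RR=S


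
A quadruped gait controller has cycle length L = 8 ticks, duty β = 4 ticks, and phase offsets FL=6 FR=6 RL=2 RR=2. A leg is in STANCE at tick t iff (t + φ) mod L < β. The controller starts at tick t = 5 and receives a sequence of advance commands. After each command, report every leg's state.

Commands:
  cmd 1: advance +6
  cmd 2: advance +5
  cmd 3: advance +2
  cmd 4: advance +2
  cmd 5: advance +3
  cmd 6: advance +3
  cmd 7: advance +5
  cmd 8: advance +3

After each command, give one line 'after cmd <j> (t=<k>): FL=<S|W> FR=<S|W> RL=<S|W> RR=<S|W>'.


start t=5: FL=S FR=S RL=W RR=W
cmd 1: advance +6 → t=11, phase=(1,1,5,5) → FL=S FR=S RL=W RR=W
cmd 2: advance +5 → t=16, phase=(6,6,2,2) → FL=W FR=W RL=S RR=S
cmd 3: advance +2 → t=18, phase=(0,0,4,4) → FL=S FR=S RL=W RR=W
cmd 4: advance +2 → t=20, phase=(2,2,6,6) → FL=S FR=S RL=W RR=W
cmd 5: advance +3 → t=23, phase=(5,5,1,1) → FL=W FR=W RL=S RR=S
cmd 6: advance +3 → t=26, phase=(0,0,4,4) → FL=S FR=S RL=W RR=W
cmd 7: advance +5 → t=31, phase=(5,5,1,1) → FL=W FR=W RL=S RR=S
cmd 8: advance +3 → t=34, phase=(0,0,4,4) → FL=S FR=S RL=W RR=W

after cmd 1 (t=11): FL=S FR=S RL=W RR=W
after cmd 2 (t=16): FL=W FR=W RL=S RR=S
after cmd 3 (t=18): FL=S FR=S RL=W RR=W
after cmd 4 (t=20): FL=S FR=S RL=W RR=W
after cmd 5 (t=23): FL=W FR=W RL=S RR=S
after cmd 6 (t=26): FL=S FR=S RL=W RR=W
after cmd 7 (t=31): FL=W FR=W RL=S RR=S
after cmd 8 (t=34): FL=S FR=S RL=W RR=W


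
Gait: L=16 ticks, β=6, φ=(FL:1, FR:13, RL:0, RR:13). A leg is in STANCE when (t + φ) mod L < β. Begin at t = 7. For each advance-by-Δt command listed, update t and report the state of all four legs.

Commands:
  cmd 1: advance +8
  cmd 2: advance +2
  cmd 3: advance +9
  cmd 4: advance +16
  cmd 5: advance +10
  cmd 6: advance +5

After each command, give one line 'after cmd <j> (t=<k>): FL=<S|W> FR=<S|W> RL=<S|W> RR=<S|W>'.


after cmd 1 (t=15): FL=S FR=W RL=W RR=W
after cmd 2 (t=17): FL=S FR=W RL=S RR=W
after cmd 3 (t=26): FL=W FR=W RL=W RR=W
after cmd 4 (t=42): FL=W FR=W RL=W RR=W
after cmd 5 (t=52): FL=S FR=S RL=S RR=S
after cmd 6 (t=57): FL=W FR=W RL=W RR=W

start t=7: FL=W FR=S RL=W RR=S
cmd 1: advance +8 → t=15, phase=(0,12,15,12) → FL=S FR=W RL=W RR=W
cmd 2: advance +2 → t=17, phase=(2,14,1,14) → FL=S FR=W RL=S RR=W
cmd 3: advance +9 → t=26, phase=(11,7,10,7) → FL=W FR=W RL=W RR=W
cmd 4: advance +16 → t=42, phase=(11,7,10,7) → FL=W FR=W RL=W RR=W
cmd 5: advance +10 → t=52, phase=(5,1,4,1) → FL=S FR=S RL=S RR=S
cmd 6: advance +5 → t=57, phase=(10,6,9,6) → FL=W FR=W RL=W RR=W


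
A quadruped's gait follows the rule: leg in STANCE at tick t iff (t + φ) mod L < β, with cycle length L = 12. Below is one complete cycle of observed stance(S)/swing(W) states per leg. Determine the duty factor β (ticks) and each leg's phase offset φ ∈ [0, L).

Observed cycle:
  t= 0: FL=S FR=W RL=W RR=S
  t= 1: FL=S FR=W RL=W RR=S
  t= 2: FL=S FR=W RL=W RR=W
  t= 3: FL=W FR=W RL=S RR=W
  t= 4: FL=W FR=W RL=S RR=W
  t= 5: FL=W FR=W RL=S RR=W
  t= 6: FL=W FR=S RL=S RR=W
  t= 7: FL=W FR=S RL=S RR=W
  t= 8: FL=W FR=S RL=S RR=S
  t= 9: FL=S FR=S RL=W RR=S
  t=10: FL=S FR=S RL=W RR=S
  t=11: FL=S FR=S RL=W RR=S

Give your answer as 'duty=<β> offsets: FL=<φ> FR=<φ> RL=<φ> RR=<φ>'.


duty=6 offsets: FL=3 FR=6 RL=9 RR=4

duty β = stance ticks per leg = 6
FL: stance ticks = 6; W→S at t=9 → φ=3
FR: stance ticks = 6; W→S at t=6 → φ=6
RL: stance ticks = 6; W→S at t=3 → φ=9
RR: stance ticks = 6; W→S at t=8 → φ=4
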